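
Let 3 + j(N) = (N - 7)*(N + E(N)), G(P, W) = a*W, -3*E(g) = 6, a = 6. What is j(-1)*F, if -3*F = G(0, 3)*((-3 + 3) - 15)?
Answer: 1890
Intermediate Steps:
E(g) = -2 (E(g) = -1/3*6 = -2)
G(P, W) = 6*W
j(N) = -3 + (-7 + N)*(-2 + N) (j(N) = -3 + (N - 7)*(N - 2) = -3 + (-7 + N)*(-2 + N))
F = 90 (F = -6*3*((-3 + 3) - 15)/3 = -6*(0 - 15) = -6*(-15) = -1/3*(-270) = 90)
j(-1)*F = (11 + (-1)**2 - 9*(-1))*90 = (11 + 1 + 9)*90 = 21*90 = 1890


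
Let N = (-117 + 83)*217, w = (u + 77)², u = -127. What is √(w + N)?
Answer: 3*I*√542 ≈ 69.843*I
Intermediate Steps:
w = 2500 (w = (-127 + 77)² = (-50)² = 2500)
N = -7378 (N = -34*217 = -7378)
√(w + N) = √(2500 - 7378) = √(-4878) = 3*I*√542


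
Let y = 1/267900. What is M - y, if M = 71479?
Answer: 19149224099/267900 ≈ 71479.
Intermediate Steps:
y = 1/267900 ≈ 3.7327e-6
M - y = 71479 - 1*1/267900 = 71479 - 1/267900 = 19149224099/267900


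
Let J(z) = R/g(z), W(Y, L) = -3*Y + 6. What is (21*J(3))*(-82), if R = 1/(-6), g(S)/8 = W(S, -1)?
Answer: -287/24 ≈ -11.958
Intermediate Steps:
W(Y, L) = 6 - 3*Y
g(S) = 48 - 24*S (g(S) = 8*(6 - 3*S) = 48 - 24*S)
R = -1/6 ≈ -0.16667
J(z) = -1/(6*(48 - 24*z))
(21*J(3))*(-82) = (21*(1/(144*(-2 + 3))))*(-82) = (21*((1/144)/1))*(-82) = (21*((1/144)*1))*(-82) = (21*(1/144))*(-82) = (7/48)*(-82) = -287/24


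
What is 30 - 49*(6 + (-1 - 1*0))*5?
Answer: -1195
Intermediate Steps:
30 - 49*(6 + (-1 - 1*0))*5 = 30 - 49*(6 + (-1 + 0))*5 = 30 - 49*(6 - 1)*5 = 30 - 245*5 = 30 - 49*25 = 30 - 1225 = -1195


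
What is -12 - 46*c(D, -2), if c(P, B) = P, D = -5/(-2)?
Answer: -127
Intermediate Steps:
D = 5/2 (D = -5*(-½) = 5/2 ≈ 2.5000)
-12 - 46*c(D, -2) = -12 - 46*5/2 = -12 - 115 = -127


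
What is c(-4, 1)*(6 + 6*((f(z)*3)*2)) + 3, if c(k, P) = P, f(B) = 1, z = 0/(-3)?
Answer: 45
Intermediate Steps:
z = 0 (z = 0*(-1/3) = 0)
c(-4, 1)*(6 + 6*((f(z)*3)*2)) + 3 = 1*(6 + 6*((1*3)*2)) + 3 = 1*(6 + 6*(3*2)) + 3 = 1*(6 + 6*6) + 3 = 1*(6 + 36) + 3 = 1*42 + 3 = 42 + 3 = 45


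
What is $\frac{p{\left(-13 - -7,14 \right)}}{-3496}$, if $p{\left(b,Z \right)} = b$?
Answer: $\frac{3}{1748} \approx 0.0017162$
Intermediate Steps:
$\frac{p{\left(-13 - -7,14 \right)}}{-3496} = \frac{-13 - -7}{-3496} = \left(-13 + 7\right) \left(- \frac{1}{3496}\right) = \left(-6\right) \left(- \frac{1}{3496}\right) = \frac{3}{1748}$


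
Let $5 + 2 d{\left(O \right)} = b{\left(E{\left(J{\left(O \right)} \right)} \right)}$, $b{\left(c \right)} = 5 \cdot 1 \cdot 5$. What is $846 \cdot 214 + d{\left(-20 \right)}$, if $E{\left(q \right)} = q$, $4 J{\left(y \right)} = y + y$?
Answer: $181054$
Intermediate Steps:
$J{\left(y \right)} = \frac{y}{2}$ ($J{\left(y \right)} = \frac{y + y}{4} = \frac{2 y}{4} = \frac{y}{2}$)
$b{\left(c \right)} = 25$ ($b{\left(c \right)} = 5 \cdot 5 = 25$)
$d{\left(O \right)} = 10$ ($d{\left(O \right)} = - \frac{5}{2} + \frac{1}{2} \cdot 25 = - \frac{5}{2} + \frac{25}{2} = 10$)
$846 \cdot 214 + d{\left(-20 \right)} = 846 \cdot 214 + 10 = 181044 + 10 = 181054$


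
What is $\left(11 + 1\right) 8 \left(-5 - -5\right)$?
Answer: $0$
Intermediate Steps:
$\left(11 + 1\right) 8 \left(-5 - -5\right) = 12 \cdot 8 \left(-5 + 5\right) = 96 \cdot 0 = 0$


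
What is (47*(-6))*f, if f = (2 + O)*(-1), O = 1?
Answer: 846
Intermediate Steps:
f = -3 (f = (2 + 1)*(-1) = 3*(-1) = -3)
(47*(-6))*f = (47*(-6))*(-3) = -282*(-3) = 846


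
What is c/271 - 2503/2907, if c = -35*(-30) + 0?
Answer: 2374037/787797 ≈ 3.0135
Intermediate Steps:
c = 1050 (c = 1050 + 0 = 1050)
c/271 - 2503/2907 = 1050/271 - 2503/2907 = 2374037/787797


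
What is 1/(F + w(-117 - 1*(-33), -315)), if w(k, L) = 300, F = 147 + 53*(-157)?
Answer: -1/7874 ≈ -0.00012700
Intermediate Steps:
F = -8174 (F = 147 - 8321 = -8174)
1/(F + w(-117 - 1*(-33), -315)) = 1/(-8174 + 300) = 1/(-7874) = -1/7874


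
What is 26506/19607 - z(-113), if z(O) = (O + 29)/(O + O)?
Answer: 2171684/2215591 ≈ 0.98018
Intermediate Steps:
z(O) = (29 + O)/(2*O) (z(O) = (29 + O)/((2*O)) = (29 + O)*(1/(2*O)) = (29 + O)/(2*O))
26506/19607 - z(-113) = 26506/19607 - (29 - 113)/(2*(-113)) = 26506*(1/19607) - (-1)*(-84)/(2*113) = 26506/19607 - 1*42/113 = 26506/19607 - 42/113 = 2171684/2215591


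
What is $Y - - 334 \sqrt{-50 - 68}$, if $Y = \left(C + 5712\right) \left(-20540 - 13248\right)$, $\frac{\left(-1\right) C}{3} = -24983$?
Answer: $-2725373868 + 334 i \sqrt{118} \approx -2.7254 \cdot 10^{9} + 3628.2 i$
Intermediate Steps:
$C = 74949$ ($C = \left(-3\right) \left(-24983\right) = 74949$)
$Y = -2725373868$ ($Y = \left(74949 + 5712\right) \left(-20540 - 13248\right) = 80661 \left(-33788\right) = -2725373868$)
$Y - - 334 \sqrt{-50 - 68} = -2725373868 - - 334 \sqrt{-50 - 68} = -2725373868 - - 334 \sqrt{-118} = -2725373868 - - 334 i \sqrt{118} = -2725373868 + 334 i \sqrt{118}$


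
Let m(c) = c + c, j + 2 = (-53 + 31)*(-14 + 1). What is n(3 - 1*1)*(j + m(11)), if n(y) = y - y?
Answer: 0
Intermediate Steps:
j = 284 (j = -2 + (-53 + 31)*(-14 + 1) = -2 - 22*(-13) = -2 + 286 = 284)
n(y) = 0
m(c) = 2*c
n(3 - 1*1)*(j + m(11)) = 0*(284 + 2*11) = 0*(284 + 22) = 0*306 = 0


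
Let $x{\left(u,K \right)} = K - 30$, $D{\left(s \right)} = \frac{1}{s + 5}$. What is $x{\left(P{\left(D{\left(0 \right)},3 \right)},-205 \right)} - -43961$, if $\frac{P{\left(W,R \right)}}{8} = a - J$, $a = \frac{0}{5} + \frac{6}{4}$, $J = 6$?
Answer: $43726$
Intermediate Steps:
$a = \frac{3}{2}$ ($a = 0 \cdot \frac{1}{5} + 6 \cdot \frac{1}{4} = 0 + \frac{3}{2} = \frac{3}{2} \approx 1.5$)
$D{\left(s \right)} = \frac{1}{5 + s}$
$P{\left(W,R \right)} = -36$ ($P{\left(W,R \right)} = 8 \left(\frac{3}{2} - 6\right) = 8 \left(- \frac{9}{2}\right) = -36$)
$x{\left(u,K \right)} = -30 + K$ ($x{\left(u,K \right)} = K - 30 = -30 + K$)
$x{\left(P{\left(D{\left(0 \right)},3 \right)},-205 \right)} - -43961 = \left(-30 - 205\right) - -43961 = -235 + 43961 = 43726$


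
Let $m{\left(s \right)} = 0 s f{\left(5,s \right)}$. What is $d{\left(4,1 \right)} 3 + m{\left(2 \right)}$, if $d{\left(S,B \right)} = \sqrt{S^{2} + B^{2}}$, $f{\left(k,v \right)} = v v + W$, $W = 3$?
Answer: $3 \sqrt{17} \approx 12.369$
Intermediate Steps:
$f{\left(k,v \right)} = 3 + v^{2}$ ($f{\left(k,v \right)} = v v + 3 = v^{2} + 3 = 3 + v^{2}$)
$m{\left(s \right)} = 0$ ($m{\left(s \right)} = 0 s \left(3 + s^{2}\right) = 0 \left(3 + s^{2}\right) = 0$)
$d{\left(S,B \right)} = \sqrt{B^{2} + S^{2}}$
$d{\left(4,1 \right)} 3 + m{\left(2 \right)} = \sqrt{1^{2} + 4^{2}} \cdot 3 + 0 = \sqrt{1 + 16} \cdot 3 + 0 = \sqrt{17} \cdot 3 + 0 = 3 \sqrt{17} + 0 = 3 \sqrt{17}$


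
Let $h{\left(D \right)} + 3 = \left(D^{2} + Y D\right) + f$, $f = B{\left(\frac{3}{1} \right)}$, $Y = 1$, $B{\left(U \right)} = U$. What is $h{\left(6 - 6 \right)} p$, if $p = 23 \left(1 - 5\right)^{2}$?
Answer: $0$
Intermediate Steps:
$f = 3$ ($f = \frac{3}{1} = 3 \cdot 1 = 3$)
$p = 368$ ($p = 23 \left(-4\right)^{2} = 23 \cdot 16 = 368$)
$h{\left(D \right)} = D + D^{2}$ ($h{\left(D \right)} = -3 + \left(\left(D^{2} + 1 D\right) + 3\right) = -3 + \left(\left(D^{2} + D\right) + 3\right) = -3 + \left(\left(D + D^{2}\right) + 3\right) = -3 + \left(3 + D + D^{2}\right) = D + D^{2}$)
$h{\left(6 - 6 \right)} p = \left(6 - 6\right) \left(1 + \left(6 - 6\right)\right) 368 = 0 \left(1 + 0\right) 368 = 0 \cdot 1 \cdot 368 = 0 \cdot 368 = 0$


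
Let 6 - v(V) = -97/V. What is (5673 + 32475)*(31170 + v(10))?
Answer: 5948360418/5 ≈ 1.1897e+9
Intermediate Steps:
v(V) = 6 + 97/V (v(V) = 6 - (-97)/V = 6 + 97/V)
(5673 + 32475)*(31170 + v(10)) = (5673 + 32475)*(31170 + (6 + 97/10)) = 38148*(31170 + (6 + 97*(1/10))) = 38148*(31170 + (6 + 97/10)) = 38148*(31170 + 157/10) = 38148*(311857/10) = 5948360418/5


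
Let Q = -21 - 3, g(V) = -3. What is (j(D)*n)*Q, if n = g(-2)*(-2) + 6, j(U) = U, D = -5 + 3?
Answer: 576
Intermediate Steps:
D = -2
Q = -24
n = 12 (n = -3*(-2) + 6 = 6 + 6 = 12)
(j(D)*n)*Q = -2*12*(-24) = -24*(-24) = 576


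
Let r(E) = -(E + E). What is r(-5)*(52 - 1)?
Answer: 510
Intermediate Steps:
r(E) = -2*E
r(-5)*(52 - 1) = (-2*(-5))*(52 - 1) = 10*51 = 510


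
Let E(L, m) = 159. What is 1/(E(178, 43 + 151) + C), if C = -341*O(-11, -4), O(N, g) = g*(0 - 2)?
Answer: -1/2569 ≈ -0.00038926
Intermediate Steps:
O(N, g) = -2*g (O(N, g) = g*(-2) = -2*g)
C = -2728 (C = -(-682)*(-4) = -341*8 = -2728)
1/(E(178, 43 + 151) + C) = 1/(159 - 2728) = 1/(-2569) = -1/2569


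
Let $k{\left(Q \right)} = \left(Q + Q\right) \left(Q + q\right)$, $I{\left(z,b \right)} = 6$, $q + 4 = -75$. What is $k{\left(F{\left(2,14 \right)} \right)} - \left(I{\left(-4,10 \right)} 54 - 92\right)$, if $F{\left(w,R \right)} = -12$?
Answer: $1952$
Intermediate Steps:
$q = -79$ ($q = -4 - 75 = -79$)
$k{\left(Q \right)} = 2 Q \left(-79 + Q\right)$ ($k{\left(Q \right)} = \left(Q + Q\right) \left(Q - 79\right) = 2 Q \left(-79 + Q\right)$)
$k{\left(F{\left(2,14 \right)} \right)} - \left(I{\left(-4,10 \right)} 54 - 92\right) = 2 \left(-12\right) \left(-79 - 12\right) - \left(6 \cdot 54 - 92\right) = 2 \left(-12\right) \left(-91\right) - \left(324 - 92\right) = 2184 - 232 = 1952$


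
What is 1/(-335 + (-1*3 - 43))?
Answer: -1/381 ≈ -0.0026247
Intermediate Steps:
1/(-335 + (-1*3 - 43)) = 1/(-335 + (-3 - 43)) = 1/(-335 - 46) = 1/(-381) = -1/381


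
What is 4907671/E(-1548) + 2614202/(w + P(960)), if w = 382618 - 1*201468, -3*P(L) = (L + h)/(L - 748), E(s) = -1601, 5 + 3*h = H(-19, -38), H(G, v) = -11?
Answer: -211032407576930/69169471117 ≈ -3050.9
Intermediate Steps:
h = -16/3 (h = -5/3 + (1/3)*(-11) = -5/3 - 11/3 = -16/3 ≈ -5.3333)
P(L) = -(-16/3 + L)/(3*(-748 + L)) (P(L) = -(L - 16/3)/(3*(L - 748)) = -(-16/3 + L)/(3*(-748 + L)))
w = 181150 (w = 382618 - 201468 = 181150)
4907671/E(-1548) + 2614202/(w + P(960)) = 4907671/(-1601) + 2614202/(181150 + (16 - 3*960)/(9*(-748 + 960))) = 4907671*(-1/1601) + 2614202/(181150 + (1/9)*(16 - 2880)/212) = -4907671/1601 + 2614202/(181150 + (1/9)*(1/212)*(-2864)) = -4907671/1601 + 2614202/(181150 - 716/477) = -4907671/1601 + 2614202/(86407834/477) = -4907671/1601 + 2614202*(477/86407834) = -4907671/1601 + 623487177/43203917 = -211032407576930/69169471117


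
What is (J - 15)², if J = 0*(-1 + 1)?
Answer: 225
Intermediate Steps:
J = 0 (J = 0*0 = 0)
(J - 15)² = (0 - 15)² = (-15)² = 225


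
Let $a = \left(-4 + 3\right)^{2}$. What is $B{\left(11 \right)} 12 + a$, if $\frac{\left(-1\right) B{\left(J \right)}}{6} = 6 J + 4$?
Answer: $-5039$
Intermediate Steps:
$B{\left(J \right)} = -24 - 36 J$ ($B{\left(J \right)} = - 6 \left(6 J + 4\right) = - 6 \left(4 + 6 J\right) = -24 - 36 J$)
$a = 1$ ($a = \left(-1\right)^{2} = 1$)
$B{\left(11 \right)} 12 + a = \left(-24 - 396\right) 12 + 1 = \left(-420\right) 12 + 1 = -5040 + 1 = -5039$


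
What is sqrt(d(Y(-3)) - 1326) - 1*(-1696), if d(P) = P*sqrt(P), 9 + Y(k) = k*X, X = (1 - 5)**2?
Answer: 1696 + sqrt(-1326 - 57*I*sqrt(57)) ≈ 1701.8 - 36.879*I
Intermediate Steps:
X = 16 (X = (-4)**2 = 16)
Y(k) = -9 + 16*k (Y(k) = -9 + k*16 = -9 + 16*k)
d(P) = P**(3/2)
sqrt(d(Y(-3)) - 1326) - 1*(-1696) = sqrt((-9 + 16*(-3))**(3/2) - 1326) - 1*(-1696) = sqrt((-9 - 48)**(3/2) - 1326) + 1696 = sqrt((-57)**(3/2) - 1326) + 1696 = sqrt(-57*I*sqrt(57) - 1326) + 1696 = sqrt(-1326 - 57*I*sqrt(57)) + 1696 = 1696 + sqrt(-1326 - 57*I*sqrt(57))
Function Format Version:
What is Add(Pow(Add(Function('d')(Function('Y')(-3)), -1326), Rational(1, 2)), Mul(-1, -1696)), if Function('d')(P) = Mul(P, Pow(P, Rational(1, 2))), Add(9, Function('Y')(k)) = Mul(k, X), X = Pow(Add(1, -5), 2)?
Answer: Add(1696, Pow(Add(-1326, Mul(-57, I, Pow(57, Rational(1, 2)))), Rational(1, 2))) ≈ Add(1701.8, Mul(-36.879, I))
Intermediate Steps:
X = 16 (X = Pow(-4, 2) = 16)
Function('Y')(k) = Add(-9, Mul(16, k)) (Function('Y')(k) = Add(-9, Mul(k, 16)) = Add(-9, Mul(16, k)))
Function('d')(P) = Pow(P, Rational(3, 2))
Add(Pow(Add(Function('d')(Function('Y')(-3)), -1326), Rational(1, 2)), Mul(-1, -1696)) = Add(Pow(Add(Pow(Add(-9, Mul(16, -3)), Rational(3, 2)), -1326), Rational(1, 2)), Mul(-1, -1696)) = Add(Pow(Add(Pow(Add(-9, -48), Rational(3, 2)), -1326), Rational(1, 2)), 1696) = Add(Pow(Add(Pow(-57, Rational(3, 2)), -1326), Rational(1, 2)), 1696) = Add(Pow(Add(Mul(-57, I, Pow(57, Rational(1, 2))), -1326), Rational(1, 2)), 1696) = Add(Pow(Add(-1326, Mul(-57, I, Pow(57, Rational(1, 2)))), Rational(1, 2)), 1696) = Add(1696, Pow(Add(-1326, Mul(-57, I, Pow(57, Rational(1, 2)))), Rational(1, 2)))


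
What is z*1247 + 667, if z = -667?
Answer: -831082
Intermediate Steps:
z*1247 + 667 = -667*1247 + 667 = -831749 + 667 = -831082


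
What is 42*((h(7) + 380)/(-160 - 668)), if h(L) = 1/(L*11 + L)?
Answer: -31921/1656 ≈ -19.276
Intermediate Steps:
h(L) = 1/(12*L) (h(L) = 1/(11*L + L) = 1/(12*L))
42*((h(7) + 380)/(-160 - 668)) = 42*(((1/12)/7 + 380)/(-160 - 668)) = 42*(((1/12)*(⅐) + 380)/(-828)) = 42*((1/84 + 380)*(-1/828)) = 42*((31921/84)*(-1/828)) = 42*(-31921/69552) = -31921/1656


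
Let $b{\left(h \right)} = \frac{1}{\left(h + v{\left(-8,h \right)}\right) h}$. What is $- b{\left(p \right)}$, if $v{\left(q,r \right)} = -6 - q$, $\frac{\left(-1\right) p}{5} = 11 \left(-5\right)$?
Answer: $- \frac{1}{76175} \approx -1.3128 \cdot 10^{-5}$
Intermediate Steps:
$p = 275$ ($p = - 5 \cdot 11 \left(-5\right) = \left(-5\right) \left(-55\right) = 275$)
$b{\left(h \right)} = \frac{1}{h \left(2 + h\right)}$ ($b{\left(h \right)} = \frac{1}{\left(h - -2\right) h} = \frac{1}{\left(h + \left(-6 + 8\right)\right) h} = \frac{1}{\left(h + 2\right) h} = \frac{1}{\left(2 + h\right) h} = \frac{1}{h \left(2 + h\right)}$)
$- b{\left(p \right)} = - \frac{1}{275 \left(2 + 275\right)} = - \frac{1}{275 \cdot 277} = \left(-1\right) \frac{1}{76175} = - \frac{1}{76175}$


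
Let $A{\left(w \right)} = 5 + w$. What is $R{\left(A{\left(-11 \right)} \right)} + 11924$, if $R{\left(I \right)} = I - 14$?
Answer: $11904$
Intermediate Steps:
$R{\left(I \right)} = -14 + I$ ($R{\left(I \right)} = I - 14 = -14 + I$)
$R{\left(A{\left(-11 \right)} \right)} + 11924 = \left(-14 + \left(5 - 11\right)\right) + 11924 = \left(-14 - 6\right) + 11924 = -20 + 11924 = 11904$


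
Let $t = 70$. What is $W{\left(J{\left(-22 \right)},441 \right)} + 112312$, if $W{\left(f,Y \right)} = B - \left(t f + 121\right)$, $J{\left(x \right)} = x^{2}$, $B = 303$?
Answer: $78614$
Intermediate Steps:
$W{\left(f,Y \right)} = 182 - 70 f$ ($W{\left(f,Y \right)} = 303 - \left(70 f + 121\right) = 303 - \left(121 + 70 f\right) = 182 - 70 f$)
$W{\left(J{\left(-22 \right)},441 \right)} + 112312 = \left(182 - 70 \left(-22\right)^{2}\right) + 112312 = \left(182 - 33880\right) + 112312 = -33698 + 112312 = 78614$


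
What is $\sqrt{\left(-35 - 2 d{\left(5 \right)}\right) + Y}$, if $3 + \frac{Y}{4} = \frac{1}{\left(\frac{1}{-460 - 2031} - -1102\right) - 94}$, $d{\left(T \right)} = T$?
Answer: $\frac{5 i \sqrt{14373839275405}}{2510927} \approx 7.5496 i$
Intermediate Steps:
$Y = - \frac{30121160}{2510927}$ ($Y = -12 + \frac{4}{\left(\frac{1}{-460 - 2031} - -1102\right) - 94} = -12 + \frac{4}{\left(\frac{1}{-2491} + 1102\right) - 94} = -12 + \frac{4}{\left(- \frac{1}{2491} + 1102\right) - 94} = -12 + \frac{4}{\frac{2745081}{2491} - 94} = -12 + \frac{4}{\frac{2510927}{2491}} = -12 + 4 \cdot \frac{2491}{2510927} = -12 + \frac{9964}{2510927} = - \frac{30121160}{2510927} \approx -11.996$)
$\sqrt{\left(-35 - 2 d{\left(5 \right)}\right) + Y} = \sqrt{\left(-35 - 10\right) - \frac{30121160}{2510927}} = \sqrt{-45 - \frac{30121160}{2510927}} = \sqrt{- \frac{143112875}{2510927}} = \frac{5 i \sqrt{14373839275405}}{2510927}$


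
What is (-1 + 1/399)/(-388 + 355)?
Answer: 398/13167 ≈ 0.030227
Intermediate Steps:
(-1 + 1/399)/(-388 + 355) = (-1 + 1/399)/(-33) = -398/399*(-1/33) = 398/13167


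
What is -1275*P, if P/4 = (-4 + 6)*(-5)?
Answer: 51000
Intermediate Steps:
P = -40 (P = 4*((-4 + 6)*(-5)) = 4*(2*(-5)) = 4*(-10) = -40)
-1275*P = -1275*(-40) = 51000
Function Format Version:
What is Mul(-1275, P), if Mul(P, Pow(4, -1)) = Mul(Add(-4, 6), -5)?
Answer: 51000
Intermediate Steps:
P = -40 (P = Mul(4, Mul(Add(-4, 6), -5)) = Mul(4, Mul(2, -5)) = Mul(4, -10) = -40)
Mul(-1275, P) = Mul(-1275, -40) = 51000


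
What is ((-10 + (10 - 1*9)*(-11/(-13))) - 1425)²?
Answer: 347598736/169 ≈ 2.0568e+6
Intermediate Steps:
((-10 + (10 - 1*9)*(-11/(-13))) - 1425)² = ((-10 + (10 - 9)*(-11*(-1/13))) - 1425)² = ((-10 + 1*(11/13)) - 1425)² = ((-10 + 11/13) - 1425)² = (-119/13 - 1425)² = (-18644/13)² = 347598736/169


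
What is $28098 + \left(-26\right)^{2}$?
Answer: $28774$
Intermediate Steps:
$28098 + \left(-26\right)^{2} = 28098 + 676 = 28774$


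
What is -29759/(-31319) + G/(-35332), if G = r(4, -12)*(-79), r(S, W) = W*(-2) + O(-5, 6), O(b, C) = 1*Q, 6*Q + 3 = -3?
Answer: 1108351611/1106562908 ≈ 1.0016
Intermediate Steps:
Q = -1 (Q = -½ + (⅙)*(-3) = -½ - ½ = -1)
O(b, C) = -1 (O(b, C) = 1*(-1) = -1)
r(S, W) = -1 - 2*W (r(S, W) = W*(-2) - 1 = -2*W - 1 = -1 - 2*W)
G = -1817 (G = (-1 - 2*(-12))*(-79) = (-1 + 24)*(-79) = 23*(-79) = -1817)
-29759/(-31319) + G/(-35332) = -29759/(-31319) - 1817/(-35332) = -29759*(-1/31319) - 1817*(-1/35332) = 29759/31319 + 1817/35332 = 1108351611/1106562908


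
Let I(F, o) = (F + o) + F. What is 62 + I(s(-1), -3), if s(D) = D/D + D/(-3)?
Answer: 185/3 ≈ 61.667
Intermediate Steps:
s(D) = 1 - D/3 (s(D) = 1 + D*(-1/3) = 1 - D/3)
I(F, o) = o + 2*F
62 + I(s(-1), -3) = 62 + (-3 + 2*(1 - 1/3*(-1))) = 62 + (-3 + 2*(1 + 1/3)) = 62 + (-3 + 2*(4/3)) = 62 + (-3 + 8/3) = 62 - 1/3 = 185/3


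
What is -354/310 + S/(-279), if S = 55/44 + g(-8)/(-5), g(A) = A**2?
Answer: -2047/1860 ≈ -1.1005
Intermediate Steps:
S = -231/20 (S = 55/44 + (-8)**2/(-5) = 55*(1/44) + 64*(-1/5) = 5/4 - 64/5 = -231/20 ≈ -11.550)
-354/310 + S/(-279) = -354/310 - 231/20/(-279) = -354*1/310 - 231/20*(-1/279) = -177/155 + 77/1860 = -2047/1860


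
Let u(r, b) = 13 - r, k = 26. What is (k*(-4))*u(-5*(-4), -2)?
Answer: 728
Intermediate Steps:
(k*(-4))*u(-5*(-4), -2) = (26*(-4))*(13 - (-5)*(-4)) = -104*(13 - 1*20) = -104*(13 - 20) = -104*(-7) = 728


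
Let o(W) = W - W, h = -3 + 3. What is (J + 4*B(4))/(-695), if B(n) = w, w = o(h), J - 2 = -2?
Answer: 0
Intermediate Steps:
J = 0 (J = 2 - 2 = 0)
h = 0
o(W) = 0
w = 0
B(n) = 0
(J + 4*B(4))/(-695) = (0 + 4*0)/(-695) = (0 + 0)*(-1/695) = 0*(-1/695) = 0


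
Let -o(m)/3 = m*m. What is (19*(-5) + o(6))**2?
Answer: 41209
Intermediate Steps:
o(m) = -3*m**2 (o(m) = -3*m*m = -3*m**2)
(19*(-5) + o(6))**2 = (19*(-5) - 3*6**2)**2 = (-95 - 3*36)**2 = (-95 - 108)**2 = (-203)**2 = 41209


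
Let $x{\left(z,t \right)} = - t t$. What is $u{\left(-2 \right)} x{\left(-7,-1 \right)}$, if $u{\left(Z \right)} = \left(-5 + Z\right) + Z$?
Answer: $9$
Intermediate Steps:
$u{\left(Z \right)} = -5 + 2 Z$
$x{\left(z,t \right)} = - t^{2}$
$u{\left(-2 \right)} x{\left(-7,-1 \right)} = \left(-5 + 2 \left(-2\right)\right) \left(- \left(-1\right)^{2}\right) = \left(-5 - 4\right) \left(\left(-1\right) 1\right) = \left(-9\right) \left(-1\right) = 9$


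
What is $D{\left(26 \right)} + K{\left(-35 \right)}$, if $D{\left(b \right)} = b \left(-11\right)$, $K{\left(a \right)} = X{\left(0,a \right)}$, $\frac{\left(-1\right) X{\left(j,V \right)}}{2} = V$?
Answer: $-216$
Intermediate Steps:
$X{\left(j,V \right)} = - 2 V$
$K{\left(a \right)} = - 2 a$
$D{\left(b \right)} = - 11 b$
$D{\left(26 \right)} + K{\left(-35 \right)} = \left(-11\right) 26 - -70 = -286 + 70 = -216$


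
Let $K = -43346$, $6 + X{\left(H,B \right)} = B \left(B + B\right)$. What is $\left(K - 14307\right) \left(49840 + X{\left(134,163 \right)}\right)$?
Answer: $-5936644716$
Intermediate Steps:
$X{\left(H,B \right)} = -6 + 2 B^{2}$ ($X{\left(H,B \right)} = -6 + B \left(B + B\right) = -6 + B 2 B = -6 + 2 B^{2}$)
$\left(K - 14307\right) \left(49840 + X{\left(134,163 \right)}\right) = \left(-43346 - 14307\right) \left(49840 - \left(6 - 2 \cdot 163^{2}\right)\right) = - 57653 \left(49840 + \left(-6 + 2 \cdot 26569\right)\right) = - 57653 \left(49840 + \left(-6 + 53138\right)\right) = - 57653 \left(49840 + 53132\right) = \left(-57653\right) 102972 = -5936644716$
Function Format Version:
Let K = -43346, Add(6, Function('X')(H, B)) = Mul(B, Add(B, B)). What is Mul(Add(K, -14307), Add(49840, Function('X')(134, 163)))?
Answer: -5936644716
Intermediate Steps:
Function('X')(H, B) = Add(-6, Mul(2, Pow(B, 2))) (Function('X')(H, B) = Add(-6, Mul(B, Add(B, B))) = Add(-6, Mul(B, Mul(2, B))) = Add(-6, Mul(2, Pow(B, 2))))
Mul(Add(K, -14307), Add(49840, Function('X')(134, 163))) = Mul(Add(-43346, -14307), Add(49840, Add(-6, Mul(2, Pow(163, 2))))) = Mul(-57653, Add(49840, Add(-6, Mul(2, 26569)))) = Mul(-57653, Add(49840, Add(-6, 53138))) = Mul(-57653, Add(49840, 53132)) = Mul(-57653, 102972) = -5936644716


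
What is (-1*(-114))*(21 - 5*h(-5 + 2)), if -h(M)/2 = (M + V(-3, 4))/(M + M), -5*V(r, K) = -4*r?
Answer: 3420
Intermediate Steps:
V(r, K) = 4*r/5 (V(r, K) = -(-4)*r/5 = 4*r/5)
h(M) = -(-12/5 + M)/M (h(M) = -2*(M + (4/5)*(-3))/(M + M) = -2*(M - 12/5)/(2*M) = -2*(-12/5 + M)*1/(2*M) = -(-12/5 + M)/M)
(-1*(-114))*(21 - 5*h(-5 + 2)) = (-1*(-114))*(21 - 5*(12/5 - (-5 + 2))/(-5 + 2)) = 114*(21 - 5*(12/5 - 1*(-3))/(-3)) = 114*(21 - (-5)*(12/5 + 3)/3) = 114*(21 - (-5)*27/(3*5)) = 114*(21 - 5*(-9/5)) = 114*(21 + 9) = 114*30 = 3420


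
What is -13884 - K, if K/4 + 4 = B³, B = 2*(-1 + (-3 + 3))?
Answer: -13836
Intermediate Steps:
B = -2 (B = 2*(-1 + 0) = 2*(-1) = -2)
K = -48 (K = -16 + 4*(-2)³ = -16 + 4*(-8) = -16 - 32 = -48)
-13884 - K = -13884 - 1*(-48) = -13884 + 48 = -13836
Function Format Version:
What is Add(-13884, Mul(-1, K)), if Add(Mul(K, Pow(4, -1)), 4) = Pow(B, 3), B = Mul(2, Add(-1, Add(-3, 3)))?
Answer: -13836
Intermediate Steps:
B = -2 (B = Mul(2, Add(-1, 0)) = Mul(2, -1) = -2)
K = -48 (K = Add(-16, Mul(4, Pow(-2, 3))) = Add(-16, Mul(4, -8)) = Add(-16, -32) = -48)
Add(-13884, Mul(-1, K)) = Add(-13884, Mul(-1, -48)) = Add(-13884, 48) = -13836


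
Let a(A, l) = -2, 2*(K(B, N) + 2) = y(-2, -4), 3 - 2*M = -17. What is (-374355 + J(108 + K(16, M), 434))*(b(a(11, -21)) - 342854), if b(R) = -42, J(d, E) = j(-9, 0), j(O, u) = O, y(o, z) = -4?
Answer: 128367918144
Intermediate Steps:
M = 10 (M = 3/2 - 1/2*(-17) = 3/2 + 17/2 = 10)
K(B, N) = -4 (K(B, N) = -2 + (1/2)*(-4) = -2 - 2 = -4)
J(d, E) = -9
(-374355 + J(108 + K(16, M), 434))*(b(a(11, -21)) - 342854) = (-374355 - 9)*(-42 - 342854) = -374364*(-342896) = 128367918144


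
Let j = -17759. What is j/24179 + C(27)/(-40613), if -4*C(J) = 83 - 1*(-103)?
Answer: -1440243887/1963963454 ≈ -0.73334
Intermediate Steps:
C(J) = -93/2 (C(J) = -(83 - 1*(-103))/4 = -(83 + 103)/4 = -¼*186 = -93/2)
j/24179 + C(27)/(-40613) = -17759/24179 - 93/2/(-40613) = -17759*1/24179 - 93/2*(-1/40613) = -17759/24179 + 93/81226 = -1440243887/1963963454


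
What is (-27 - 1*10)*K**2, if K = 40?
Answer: -59200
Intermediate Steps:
(-27 - 1*10)*K**2 = (-27 - 1*10)*40**2 = (-27 - 10)*1600 = -37*1600 = -59200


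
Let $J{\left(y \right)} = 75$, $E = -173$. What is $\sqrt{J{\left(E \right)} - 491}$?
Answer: $4 i \sqrt{26} \approx 20.396 i$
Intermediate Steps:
$\sqrt{J{\left(E \right)} - 491} = \sqrt{75 - 491} = \sqrt{-416} = 4 i \sqrt{26}$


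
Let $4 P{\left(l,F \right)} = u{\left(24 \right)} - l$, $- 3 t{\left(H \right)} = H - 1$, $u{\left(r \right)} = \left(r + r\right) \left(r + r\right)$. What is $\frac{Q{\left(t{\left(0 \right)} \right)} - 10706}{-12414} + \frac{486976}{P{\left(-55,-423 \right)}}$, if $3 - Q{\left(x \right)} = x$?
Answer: $\frac{5187113447}{6275277} \approx 826.59$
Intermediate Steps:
$u{\left(r \right)} = 4 r^{2}$ ($u{\left(r \right)} = 2 r 2 r = 4 r^{2}$)
$t{\left(H \right)} = \frac{1}{3} - \frac{H}{3}$ ($t{\left(H \right)} = - \frac{H - 1}{3} = - \frac{-1 + H}{3} = \frac{1}{3} - \frac{H}{3}$)
$Q{\left(x \right)} = 3 - x$
$P{\left(l,F \right)} = 576 - \frac{l}{4}$ ($P{\left(l,F \right)} = \frac{4 \cdot 24^{2} - l}{4} = \frac{4 \cdot 576 - l}{4} = \frac{2304 - l}{4} = 576 - \frac{l}{4}$)
$\frac{Q{\left(t{\left(0 \right)} \right)} - 10706}{-12414} + \frac{486976}{P{\left(-55,-423 \right)}} = \frac{\left(3 - \left(\frac{1}{3} - 0\right)\right) - 10706}{-12414} + \frac{486976}{576 - - \frac{55}{4}} = \left(\left(3 - \left(\frac{1}{3} + 0\right)\right) - 10706\right) \left(- \frac{1}{12414}\right) + \frac{486976}{576 + \frac{55}{4}} = \left(\left(3 - \frac{1}{3}\right) - 10706\right) \left(- \frac{1}{12414}\right) + \frac{486976}{\frac{2359}{4}} = \left(\left(3 - \frac{1}{3}\right) - 10706\right) \left(- \frac{1}{12414}\right) + 486976 \cdot \frac{4}{2359} = \left(\frac{8}{3} - 10706\right) \left(- \frac{1}{12414}\right) + \frac{278272}{337} = \left(- \frac{32110}{3}\right) \left(- \frac{1}{12414}\right) + \frac{278272}{337} = \frac{16055}{18621} + \frac{278272}{337} = \frac{5187113447}{6275277}$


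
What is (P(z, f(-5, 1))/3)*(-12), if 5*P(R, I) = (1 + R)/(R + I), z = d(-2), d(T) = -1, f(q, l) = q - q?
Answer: 0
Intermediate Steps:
f(q, l) = 0
z = -1
P(R, I) = (1 + R)/(5*(I + R)) (P(R, I) = ((1 + R)/(R + I))/5 = ((1 + R)/(I + R))/5 = (1 + R)/(5*(I + R)))
(P(z, f(-5, 1))/3)*(-12) = (((1 - 1)/(5*(0 - 1)))/3)*(-12) = (((⅕)*0/(-1))*(⅓))*(-12) = (((⅕)*(-1)*0)*(⅓))*(-12) = (0*(⅓))*(-12) = 0*(-12) = 0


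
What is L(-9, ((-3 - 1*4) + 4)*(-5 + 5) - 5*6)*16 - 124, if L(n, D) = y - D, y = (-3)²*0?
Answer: 356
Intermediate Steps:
y = 0 (y = 9*0 = 0)
L(n, D) = -D (L(n, D) = 0 - D = -D)
L(-9, ((-3 - 1*4) + 4)*(-5 + 5) - 5*6)*16 - 124 = -(((-3 - 1*4) + 4)*(-5 + 5) - 5*6)*16 - 124 = -(((-3 - 4) + 4)*0 - 30)*16 - 124 = -((-7 + 4)*0 - 30)*16 - 124 = -(-3*0 - 30)*16 - 124 = -(0 - 30)*16 - 124 = -1*(-30)*16 - 124 = 30*16 - 124 = 480 - 124 = 356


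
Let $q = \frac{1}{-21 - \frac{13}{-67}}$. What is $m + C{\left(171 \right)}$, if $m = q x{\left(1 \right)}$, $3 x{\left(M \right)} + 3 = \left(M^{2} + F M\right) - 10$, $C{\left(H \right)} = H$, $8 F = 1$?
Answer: $\frac{5727341}{33456} \approx 171.19$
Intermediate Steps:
$F = \frac{1}{8}$ ($F = \frac{1}{8} \cdot 1 = \frac{1}{8} \approx 0.125$)
$x{\left(M \right)} = - \frac{13}{3} + \frac{M^{2}}{3} + \frac{M}{24}$ ($x{\left(M \right)} = -1 + \frac{\left(M^{2} + \frac{M}{8}\right) - 10}{3} = -1 + \frac{-10 + M^{2} + \frac{M}{8}}{3} = -1 + \left(- \frac{10}{3} + \frac{M^{2}}{3} + \frac{M}{24}\right) = - \frac{13}{3} + \frac{M^{2}}{3} + \frac{M}{24}$)
$q = - \frac{67}{1394}$ ($q = \frac{1}{-21 - - \frac{13}{67}} = \frac{1}{-21 + \frac{13}{67}} = \frac{1}{- \frac{1394}{67}} = - \frac{67}{1394} \approx -0.048063$)
$m = \frac{6365}{33456}$ ($m = - \frac{67 \left(- \frac{13}{3} + \frac{1^{2}}{3} + \frac{1}{24} \cdot 1\right)}{1394} = - \frac{67 \left(- \frac{13}{3} + \frac{1}{3} \cdot 1 + \frac{1}{24}\right)}{1394} = - \frac{67 \left(- \frac{13}{3} + \frac{1}{3} + \frac{1}{24}\right)}{1394} = \left(- \frac{67}{1394}\right) \left(- \frac{95}{24}\right) = \frac{6365}{33456} \approx 0.19025$)
$m + C{\left(171 \right)} = \frac{6365}{33456} + 171 = \frac{5727341}{33456}$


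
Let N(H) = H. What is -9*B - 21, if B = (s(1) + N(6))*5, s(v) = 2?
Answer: -381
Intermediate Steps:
B = 40 (B = (2 + 6)*5 = 8*5 = 40)
-9*B - 21 = -9*40 - 21 = -360 - 21 = -381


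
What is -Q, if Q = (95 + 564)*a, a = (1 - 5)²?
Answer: -10544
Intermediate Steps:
a = 16 (a = (-4)² = 16)
Q = 10544 (Q = (95 + 564)*16 = 659*16 = 10544)
-Q = -1*10544 = -10544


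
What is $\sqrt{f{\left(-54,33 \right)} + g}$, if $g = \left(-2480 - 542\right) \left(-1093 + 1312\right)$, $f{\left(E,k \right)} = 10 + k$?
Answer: $5 i \sqrt{26471} \approx 813.5 i$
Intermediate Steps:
$g = -661818$ ($g = \left(-3022\right) 219 = -661818$)
$\sqrt{f{\left(-54,33 \right)} + g} = \sqrt{\left(10 + 33\right) - 661818} = \sqrt{43 - 661818} = \sqrt{-661775} = 5 i \sqrt{26471}$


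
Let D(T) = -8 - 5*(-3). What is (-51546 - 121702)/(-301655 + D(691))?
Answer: 10828/18853 ≈ 0.57434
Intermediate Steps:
D(T) = 7 (D(T) = -8 + 15 = 7)
(-51546 - 121702)/(-301655 + D(691)) = (-51546 - 121702)/(-301655 + 7) = -173248/(-301648) = -173248*(-1/301648) = 10828/18853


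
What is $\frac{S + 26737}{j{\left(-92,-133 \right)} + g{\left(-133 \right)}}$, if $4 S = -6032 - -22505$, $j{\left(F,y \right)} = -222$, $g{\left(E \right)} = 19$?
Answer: $- \frac{123421}{812} \approx -152.0$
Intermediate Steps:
$S = \frac{16473}{4}$ ($S = \frac{-6032 - -22505}{4} = \frac{-6032 + 22505}{4} = \frac{1}{4} \cdot 16473 = \frac{16473}{4} \approx 4118.3$)
$\frac{S + 26737}{j{\left(-92,-133 \right)} + g{\left(-133 \right)}} = \frac{\frac{16473}{4} + 26737}{-222 + 19} = \frac{123421}{4 \left(-203\right)} = \frac{123421}{4} \left(- \frac{1}{203}\right) = - \frac{123421}{812}$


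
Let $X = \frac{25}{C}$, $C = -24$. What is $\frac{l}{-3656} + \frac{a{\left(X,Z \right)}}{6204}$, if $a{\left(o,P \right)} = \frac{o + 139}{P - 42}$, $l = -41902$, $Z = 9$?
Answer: $\frac{2339502515}{204136416} \approx 11.46$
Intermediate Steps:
$X = - \frac{25}{24}$ ($X = \frac{25}{-24} = 25 \left(- \frac{1}{24}\right) = - \frac{25}{24} \approx -1.0417$)
$a{\left(o,P \right)} = \frac{139 + o}{-42 + P}$
$\frac{l}{-3656} + \frac{a{\left(X,Z \right)}}{6204} = - \frac{41902}{-3656} + \frac{\frac{1}{-42 + 9} \left(139 - \frac{25}{24}\right)}{6204} = \left(-41902\right) \left(- \frac{1}{3656}\right) + \frac{1}{-33} \cdot \frac{3311}{24} \cdot \frac{1}{6204} = \frac{20951}{1828} + \left(- \frac{1}{33}\right) \frac{3311}{24} \cdot \frac{1}{6204} = \frac{20951}{1828} - \frac{301}{446688} = \frac{2339502515}{204136416}$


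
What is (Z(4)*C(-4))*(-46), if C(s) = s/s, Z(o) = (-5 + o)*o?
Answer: 184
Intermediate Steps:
Z(o) = o*(-5 + o)
C(s) = 1
(Z(4)*C(-4))*(-46) = ((4*(-5 + 4))*1)*(-46) = ((4*(-1))*1)*(-46) = -4*1*(-46) = -4*(-46) = 184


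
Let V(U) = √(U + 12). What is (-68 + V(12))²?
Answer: 4648 - 272*√6 ≈ 3981.7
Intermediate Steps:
V(U) = √(12 + U)
(-68 + V(12))² = (-68 + √(12 + 12))² = (-68 + √24)² = (-68 + 2*√6)²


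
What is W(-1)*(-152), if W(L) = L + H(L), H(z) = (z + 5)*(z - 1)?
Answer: 1368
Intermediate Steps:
H(z) = (-1 + z)*(5 + z) (H(z) = (5 + z)*(-1 + z) = (-1 + z)*(5 + z))
W(L) = -5 + L² + 5*L (W(L) = L + (-5 + L² + 4*L) = -5 + L² + 5*L)
W(-1)*(-152) = (-5 + (-1)² + 5*(-1))*(-152) = (-5 + 1 - 5)*(-152) = -9*(-152) = 1368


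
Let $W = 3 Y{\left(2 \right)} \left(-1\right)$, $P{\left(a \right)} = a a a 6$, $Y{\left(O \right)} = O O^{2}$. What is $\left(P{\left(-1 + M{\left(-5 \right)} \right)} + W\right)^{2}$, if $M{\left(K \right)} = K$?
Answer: $1742400$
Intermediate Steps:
$Y{\left(O \right)} = O^{3}$
$P{\left(a \right)} = 6 a^{3}$ ($P{\left(a \right)} = a a^{2} \cdot 6 = a^{3} \cdot 6 = 6 a^{3}$)
$W = -24$ ($W = 3 \cdot 2^{3} \left(-1\right) = 3 \cdot 8 \left(-1\right) = 24 \left(-1\right) = -24$)
$\left(P{\left(-1 + M{\left(-5 \right)} \right)} + W\right)^{2} = \left(6 \left(-1 - 5\right)^{3} - 24\right)^{2} = \left(6 \left(-6\right)^{3} - 24\right)^{2} = \left(6 \left(-216\right) - 24\right)^{2} = \left(-1296 - 24\right)^{2} = \left(-1320\right)^{2} = 1742400$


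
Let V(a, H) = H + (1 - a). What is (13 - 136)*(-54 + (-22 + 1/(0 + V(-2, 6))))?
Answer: 28003/3 ≈ 9334.3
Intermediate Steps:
V(a, H) = 1 + H - a
(13 - 136)*(-54 + (-22 + 1/(0 + V(-2, 6)))) = (13 - 136)*(-54 + (-22 + 1/(0 + (1 + 6 - 1*(-2))))) = -123*(-54 + (-22 + 1/(0 + (1 + 6 + 2)))) = -123*(-54 + (-22 + 1/(0 + 9))) = -123*(-54 + (-22 + 1/9)) = -123*(-54 + (-22 + ⅑)) = -123*(-54 - 197/9) = -123*(-683/9) = 28003/3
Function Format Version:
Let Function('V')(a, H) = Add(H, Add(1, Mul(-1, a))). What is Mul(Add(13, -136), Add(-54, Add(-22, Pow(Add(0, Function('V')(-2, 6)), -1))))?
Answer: Rational(28003, 3) ≈ 9334.3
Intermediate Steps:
Function('V')(a, H) = Add(1, H, Mul(-1, a))
Mul(Add(13, -136), Add(-54, Add(-22, Pow(Add(0, Function('V')(-2, 6)), -1)))) = Mul(Add(13, -136), Add(-54, Add(-22, Pow(Add(0, Add(1, 6, Mul(-1, -2))), -1)))) = Mul(-123, Add(-54, Add(-22, Pow(Add(0, Add(1, 6, 2)), -1)))) = Mul(-123, Add(-54, Add(-22, Pow(Add(0, 9), -1)))) = Mul(-123, Add(-54, Add(-22, Pow(9, -1)))) = Mul(-123, Add(-54, Add(-22, Rational(1, 9)))) = Mul(-123, Add(-54, Rational(-197, 9))) = Mul(-123, Rational(-683, 9)) = Rational(28003, 3)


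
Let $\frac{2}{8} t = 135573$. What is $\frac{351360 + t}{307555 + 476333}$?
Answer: $\frac{74471}{65324} \approx 1.14$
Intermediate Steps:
$t = 542292$ ($t = 4 \cdot 135573 = 542292$)
$\frac{351360 + t}{307555 + 476333} = \frac{351360 + 542292}{307555 + 476333} = \frac{893652}{783888} = 893652 \cdot \frac{1}{783888} = \frac{74471}{65324}$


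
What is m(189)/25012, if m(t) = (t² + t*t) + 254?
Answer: 17924/6253 ≈ 2.8665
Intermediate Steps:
m(t) = 254 + 2*t² (m(t) = (t² + t²) + 254 = 2*t² + 254 = 254 + 2*t²)
m(189)/25012 = (254 + 2*189²)/25012 = (254 + 2*35721)*(1/25012) = (254 + 71442)*(1/25012) = 71696*(1/25012) = 17924/6253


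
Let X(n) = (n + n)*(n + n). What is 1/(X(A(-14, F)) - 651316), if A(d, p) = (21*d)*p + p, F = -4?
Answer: 1/4843020 ≈ 2.0648e-7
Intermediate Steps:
A(d, p) = p + 21*d*p (A(d, p) = 21*d*p + p = p + 21*d*p)
X(n) = 4*n**2 (X(n) = (2*n)*(2*n) = 4*n**2)
1/(X(A(-14, F)) - 651316) = 1/(4*(-4*(1 + 21*(-14)))**2 - 651316) = 1/(4*(-4*(1 - 294))**2 - 651316) = 1/(4*(-4*(-293))**2 - 651316) = 1/(4*1172**2 - 651316) = 1/(4*1373584 - 651316) = 1/(5494336 - 651316) = 1/4843020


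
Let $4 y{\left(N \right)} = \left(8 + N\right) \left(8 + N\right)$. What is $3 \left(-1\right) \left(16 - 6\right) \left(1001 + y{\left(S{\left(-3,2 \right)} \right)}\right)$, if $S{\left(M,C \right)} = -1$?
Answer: $- \frac{60795}{2} \approx -30398.0$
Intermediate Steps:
$y{\left(N \right)} = \frac{\left(8 + N\right)^{2}}{4}$ ($y{\left(N \right)} = \frac{\left(8 + N\right) \left(8 + N\right)}{4} = \frac{\left(8 + N\right)^{2}}{4}$)
$3 \left(-1\right) \left(16 - 6\right) \left(1001 + y{\left(S{\left(-3,2 \right)} \right)}\right) = 3 \left(-1\right) \left(16 - 6\right) \left(1001 + \frac{\left(8 - 1\right)^{2}}{4}\right) = \left(-3\right) 10 \left(1001 + \frac{7^{2}}{4}\right) = - 30 \left(1001 + \frac{1}{4} \cdot 49\right) = - 30 \left(1001 + \frac{49}{4}\right) = \left(-30\right) \frac{4053}{4} = - \frac{60795}{2}$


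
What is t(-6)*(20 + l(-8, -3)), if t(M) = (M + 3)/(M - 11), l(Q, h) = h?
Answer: 3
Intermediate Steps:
t(M) = (3 + M)/(-11 + M)
t(-6)*(20 + l(-8, -3)) = ((3 - 6)/(-11 - 6))*(20 - 3) = (-3/(-17))*17 = -1/17*(-3)*17 = (3/17)*17 = 3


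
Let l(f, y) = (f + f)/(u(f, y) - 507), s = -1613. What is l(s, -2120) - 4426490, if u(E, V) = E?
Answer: -4692077787/1060 ≈ -4.4265e+6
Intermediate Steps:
l(f, y) = 2*f/(-507 + f) (l(f, y) = (f + f)/(f - 507) = (2*f)/(-507 + f) = 2*f/(-507 + f))
l(s, -2120) - 4426490 = 2*(-1613)/(-507 - 1613) - 4426490 = 2*(-1613)/(-2120) - 4426490 = 2*(-1613)*(-1/2120) - 4426490 = 1613/1060 - 4426490 = -4692077787/1060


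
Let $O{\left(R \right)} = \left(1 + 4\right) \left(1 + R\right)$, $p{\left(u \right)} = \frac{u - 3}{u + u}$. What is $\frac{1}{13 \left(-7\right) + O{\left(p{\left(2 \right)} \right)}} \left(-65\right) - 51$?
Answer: $- \frac{17539}{349} \approx -50.255$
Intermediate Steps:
$p{\left(u \right)} = \frac{-3 + u}{2 u}$
$O{\left(R \right)} = 5 + 5 R$ ($O{\left(R \right)} = 5 \left(1 + R\right) = 5 + 5 R$)
$\frac{1}{13 \left(-7\right) + O{\left(p{\left(2 \right)} \right)}} \left(-65\right) - 51 = \frac{1}{13 \left(-7\right) + \left(5 + 5 \frac{-3 + 2}{2 \cdot 2}\right)} \left(-65\right) - 51 = \frac{1}{-91 + \left(5 + 5 \cdot \frac{1}{2} \cdot \frac{1}{2} \left(-1\right)\right)} \left(-65\right) - 51 = \frac{1}{-91 + \left(5 + 5 \left(- \frac{1}{4}\right)\right)} \left(-65\right) - 51 = \frac{1}{-91 + \left(5 - \frac{5}{4}\right)} \left(-65\right) - 51 = \frac{1}{-91 + \frac{15}{4}} \left(-65\right) - 51 = \frac{1}{- \frac{349}{4}} \left(-65\right) - 51 = \left(- \frac{4}{349}\right) \left(-65\right) - 51 = \frac{260}{349} - 51 = - \frac{17539}{349}$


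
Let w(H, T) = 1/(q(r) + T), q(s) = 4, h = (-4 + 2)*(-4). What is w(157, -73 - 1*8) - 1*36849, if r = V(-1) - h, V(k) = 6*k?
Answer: -2837374/77 ≈ -36849.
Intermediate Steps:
h = 8 (h = -2*(-4) = 8)
r = -14 (r = 6*(-1) - 1*8 = -6 - 8 = -14)
w(H, T) = 1/(4 + T)
w(157, -73 - 1*8) - 1*36849 = 1/(4 + (-73 - 1*8)) - 1*36849 = 1/(4 + (-73 - 8)) - 36849 = 1/(4 - 81) - 36849 = 1/(-77) - 36849 = -1/77 - 36849 = -2837374/77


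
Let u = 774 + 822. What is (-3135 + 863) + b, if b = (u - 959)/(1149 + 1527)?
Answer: -6079235/2676 ≈ -2271.8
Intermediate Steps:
u = 1596
b = 637/2676 (b = (1596 - 959)/(1149 + 1527) = 637/2676 ≈ 0.23804)
(-3135 + 863) + b = (-3135 + 863) + 637/2676 = -2272 + 637/2676 = -6079235/2676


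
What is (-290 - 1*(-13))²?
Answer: 76729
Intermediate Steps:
(-290 - 1*(-13))² = (-290 + 13)² = (-277)² = 76729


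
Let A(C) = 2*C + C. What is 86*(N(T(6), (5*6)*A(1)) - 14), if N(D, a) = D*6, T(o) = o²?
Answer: 17372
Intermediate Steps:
A(C) = 3*C
N(D, a) = 6*D
86*(N(T(6), (5*6)*A(1)) - 14) = 86*(6*6² - 14) = 86*(6*36 - 14) = 86*(216 - 14) = 86*202 = 17372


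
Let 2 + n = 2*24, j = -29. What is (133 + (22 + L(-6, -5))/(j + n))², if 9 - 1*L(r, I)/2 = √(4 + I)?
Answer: 5294597/289 - 9204*I/289 ≈ 18320.0 - 31.848*I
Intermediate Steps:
n = 46 (n = -2 + 2*24 = -2 + 48 = 46)
L(r, I) = 18 - 2*√(4 + I)
(133 + (22 + L(-6, -5))/(j + n))² = (133 + (22 + (18 - 2*√(4 - 5)))/(-29 + 46))² = (133 + (22 + (18 - 2*I))/17)² = (133 + (22 + (18 - 2*I))*(1/17))² = (133 + (40 - 2*I)*(1/17))² = (133 + (40/17 - 2*I/17))² = (2301/17 - 2*I/17)²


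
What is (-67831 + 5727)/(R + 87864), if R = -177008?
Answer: 7763/11143 ≈ 0.69667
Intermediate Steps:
(-67831 + 5727)/(R + 87864) = (-67831 + 5727)/(-177008 + 87864) = -62104/(-89144) = -62104*(-1/89144) = 7763/11143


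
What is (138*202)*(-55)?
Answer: -1533180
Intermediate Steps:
(138*202)*(-55) = 27876*(-55) = -1533180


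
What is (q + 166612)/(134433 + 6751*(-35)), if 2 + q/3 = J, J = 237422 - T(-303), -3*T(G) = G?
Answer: -878569/101852 ≈ -8.6259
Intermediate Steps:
T(G) = -G/3
J = 237321 (J = 237422 - (-1)*(-303)/3 = 237422 - 1*101 = 237422 - 101 = 237321)
q = 711957 (q = -6 + 3*237321 = -6 + 711963 = 711957)
(q + 166612)/(134433 + 6751*(-35)) = (711957 + 166612)/(134433 + 6751*(-35)) = 878569/(134433 - 236285) = 878569/(-101852) = 878569*(-1/101852) = -878569/101852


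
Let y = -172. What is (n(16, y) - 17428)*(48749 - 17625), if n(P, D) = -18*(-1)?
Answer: -541868840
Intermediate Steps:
n(P, D) = 18
(n(16, y) - 17428)*(48749 - 17625) = (18 - 17428)*(48749 - 17625) = -17410*31124 = -541868840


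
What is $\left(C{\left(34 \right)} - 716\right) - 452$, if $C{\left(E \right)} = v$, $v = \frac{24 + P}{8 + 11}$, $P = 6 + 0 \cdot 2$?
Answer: $- \frac{22162}{19} \approx -1166.4$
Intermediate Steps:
$P = 6$ ($P = 6 + 0 = 6$)
$v = \frac{30}{19}$ ($v = \frac{24 + 6}{8 + 11} = \frac{30}{19} \approx 1.5789$)
$C{\left(E \right)} = \frac{30}{19}$
$\left(C{\left(34 \right)} - 716\right) - 452 = \left(\frac{30}{19} - 716\right) - 452 = - \frac{13574}{19} - 452 = - \frac{22162}{19}$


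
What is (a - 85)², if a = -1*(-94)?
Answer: 81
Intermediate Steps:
a = 94
(a - 85)² = (94 - 85)² = 9² = 81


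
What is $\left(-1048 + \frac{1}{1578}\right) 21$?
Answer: $- \frac{11576201}{526} \approx -22008.0$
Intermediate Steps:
$\left(-1048 + \frac{1}{1578}\right) 21 = \left(- \frac{1653743}{1578}\right) 21 = - \frac{11576201}{526}$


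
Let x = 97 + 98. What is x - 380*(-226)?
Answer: 86075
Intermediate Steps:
x = 195
x - 380*(-226) = 195 - 380*(-226) = 195 + 85880 = 86075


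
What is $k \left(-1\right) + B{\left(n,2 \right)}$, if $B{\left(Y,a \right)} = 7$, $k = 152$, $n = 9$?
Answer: $-145$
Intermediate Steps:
$k \left(-1\right) + B{\left(n,2 \right)} = 152 \left(-1\right) + 7 = -152 + 7 = -145$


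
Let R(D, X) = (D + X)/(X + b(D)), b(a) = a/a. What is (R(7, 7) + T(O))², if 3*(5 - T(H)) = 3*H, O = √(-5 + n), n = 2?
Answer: 681/16 - 27*I*√3/2 ≈ 42.563 - 23.383*I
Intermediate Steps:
b(a) = 1
R(D, X) = (D + X)/(1 + X) (R(D, X) = (D + X)/(X + 1) = (D + X)/(1 + X))
O = I*√3 (O = √(-5 + 2) = √(-3) = I*√3 ≈ 1.732*I)
T(H) = 5 - H
(R(7, 7) + T(O))² = ((7 + 7)/(1 + 7) + (5 - I*√3))² = (14/8 + (5 - I*√3))² = ((⅛)*14 + (5 - I*√3))² = (7/4 + (5 - I*√3))² = (27/4 - I*√3)²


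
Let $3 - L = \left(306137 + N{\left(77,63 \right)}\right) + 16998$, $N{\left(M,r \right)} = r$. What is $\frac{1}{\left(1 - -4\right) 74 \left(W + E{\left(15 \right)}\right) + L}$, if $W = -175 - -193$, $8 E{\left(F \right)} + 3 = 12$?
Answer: $- \frac{4}{1264475} \approx -3.1634 \cdot 10^{-6}$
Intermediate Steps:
$E{\left(F \right)} = \frac{9}{8}$ ($E{\left(F \right)} = - \frac{3}{8} + \frac{1}{8} \cdot 12 = - \frac{3}{8} + \frac{3}{2} = \frac{9}{8}$)
$W = 18$ ($W = -175 + 193 = 18$)
$L = -323195$ ($L = 3 - \left(\left(306137 + 63\right) + 16998\right) = 3 - \left(306200 + 16998\right) = 3 - 323198 = -323195$)
$\frac{1}{\left(1 - -4\right) 74 \left(W + E{\left(15 \right)}\right) + L} = \frac{1}{\left(1 - -4\right) 74 \left(18 + \frac{9}{8}\right) - 323195} = \frac{1}{\left(1 + 4\right) 74 \cdot \frac{153}{8} - 323195} = \frac{1}{5 \cdot 74 \cdot \frac{153}{8} - 323195} = \frac{1}{370 \cdot \frac{153}{8} - 323195} = \frac{1}{\frac{28305}{4} - 323195} = \frac{1}{- \frac{1264475}{4}} = - \frac{4}{1264475}$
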